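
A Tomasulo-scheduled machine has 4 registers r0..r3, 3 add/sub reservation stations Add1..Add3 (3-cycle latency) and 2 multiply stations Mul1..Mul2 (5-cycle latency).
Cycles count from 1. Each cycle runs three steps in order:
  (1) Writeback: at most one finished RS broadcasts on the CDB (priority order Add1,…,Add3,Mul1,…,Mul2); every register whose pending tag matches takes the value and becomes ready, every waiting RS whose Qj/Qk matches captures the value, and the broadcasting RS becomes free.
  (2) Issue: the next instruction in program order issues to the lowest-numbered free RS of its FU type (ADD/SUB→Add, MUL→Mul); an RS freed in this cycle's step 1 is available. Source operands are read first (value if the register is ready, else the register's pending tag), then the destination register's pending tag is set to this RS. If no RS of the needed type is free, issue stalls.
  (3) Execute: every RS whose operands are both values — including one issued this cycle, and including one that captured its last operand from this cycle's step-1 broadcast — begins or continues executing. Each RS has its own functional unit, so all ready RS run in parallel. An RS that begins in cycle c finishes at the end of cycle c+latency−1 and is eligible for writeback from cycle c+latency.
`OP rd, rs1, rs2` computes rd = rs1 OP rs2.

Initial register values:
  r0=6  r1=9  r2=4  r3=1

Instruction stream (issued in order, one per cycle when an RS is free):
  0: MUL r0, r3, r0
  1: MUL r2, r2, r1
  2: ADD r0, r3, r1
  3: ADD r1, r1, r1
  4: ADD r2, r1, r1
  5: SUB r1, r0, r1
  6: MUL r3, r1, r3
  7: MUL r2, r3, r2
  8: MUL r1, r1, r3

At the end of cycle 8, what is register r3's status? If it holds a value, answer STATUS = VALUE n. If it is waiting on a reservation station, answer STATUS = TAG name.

  c1: issue MUL r0<-Mul1  regs: r0:Mul1,r1:9,r2:4,r3:1
  c2: issue MUL r2<-Mul2  regs: r0:Mul1,r1:9,r2:Mul2,r3:1
  c3: issue ADD r0<-Add1  regs: r0:Add1,r1:9,r2:Mul2,r3:1
  c4: issue ADD r1<-Add2  regs: r0:Add1,r1:Add2,r2:Mul2,r3:1
  c5: issue ADD r2<-Add3  regs: r0:Add1,r1:Add2,r2:Add3,r3:1
  c6: CDB Add1=10; issue SUB r1<-Add1  regs: r0:10,r1:Add1,r2:Add3,r3:1
  c7: CDB Add2=18; stall  regs: r0:10,r1:Add1,r2:Add3,r3:1
  c8: CDB Mul1=6; issue MUL r3<-Mul1  regs: r0:10,r1:Add1,r2:Add3,r3:Mul1

STATUS = TAG Mul1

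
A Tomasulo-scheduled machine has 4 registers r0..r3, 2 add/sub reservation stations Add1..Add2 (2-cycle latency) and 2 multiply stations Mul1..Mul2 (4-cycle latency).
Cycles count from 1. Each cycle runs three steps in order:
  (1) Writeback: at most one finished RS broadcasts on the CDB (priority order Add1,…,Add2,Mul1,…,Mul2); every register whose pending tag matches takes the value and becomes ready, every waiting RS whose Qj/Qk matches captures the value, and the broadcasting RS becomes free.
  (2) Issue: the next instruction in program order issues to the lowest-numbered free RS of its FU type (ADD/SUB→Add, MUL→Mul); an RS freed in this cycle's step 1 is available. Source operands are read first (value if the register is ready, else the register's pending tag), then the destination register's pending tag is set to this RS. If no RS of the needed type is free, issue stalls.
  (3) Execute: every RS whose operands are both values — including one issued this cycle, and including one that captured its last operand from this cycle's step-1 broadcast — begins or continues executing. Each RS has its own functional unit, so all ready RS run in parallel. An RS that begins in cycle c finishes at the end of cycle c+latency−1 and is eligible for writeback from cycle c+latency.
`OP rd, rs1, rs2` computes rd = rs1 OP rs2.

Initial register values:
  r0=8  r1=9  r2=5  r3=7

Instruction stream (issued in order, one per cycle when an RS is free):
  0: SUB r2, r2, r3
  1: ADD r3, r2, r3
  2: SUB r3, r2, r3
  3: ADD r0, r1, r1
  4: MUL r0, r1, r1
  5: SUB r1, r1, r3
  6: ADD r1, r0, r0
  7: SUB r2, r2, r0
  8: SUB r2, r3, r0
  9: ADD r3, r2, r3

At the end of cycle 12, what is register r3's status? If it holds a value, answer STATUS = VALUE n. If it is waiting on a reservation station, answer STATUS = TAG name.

c1: issue SUB r2<-Add1 | r0:8,r1:9,r2:Add1,r3:7
c2: issue ADD r3<-Add2 | r0:8,r1:9,r2:Add1,r3:Add2
c3: CDB Add1=-2; issue SUB r3<-Add1 | r0:8,r1:9,r2:-2,r3:Add1
c4: stall | r0:8,r1:9,r2:-2,r3:Add1
c5: CDB Add2=5; issue ADD r0<-Add2 | r0:Add2,r1:9,r2:-2,r3:Add1
c6: issue MUL r0<-Mul1 | r0:Mul1,r1:9,r2:-2,r3:Add1
c7: CDB Add1=-7; issue SUB r1<-Add1 | r0:Mul1,r1:Add1,r2:-2,r3:-7
c8: CDB Add2=18; issue ADD r1<-Add2 | r0:Mul1,r1:Add2,r2:-2,r3:-7
c9: CDB Add1=16; issue SUB r2<-Add1 | r0:Mul1,r1:Add2,r2:Add1,r3:-7
c10: CDB Mul1=81; stall | r0:81,r1:Add2,r2:Add1,r3:-7
c11: stall | r0:81,r1:Add2,r2:Add1,r3:-7
c12: CDB Add1=-83; issue SUB r2<-Add1 | r0:81,r1:Add2,r2:Add1,r3:-7

STATUS = VALUE -7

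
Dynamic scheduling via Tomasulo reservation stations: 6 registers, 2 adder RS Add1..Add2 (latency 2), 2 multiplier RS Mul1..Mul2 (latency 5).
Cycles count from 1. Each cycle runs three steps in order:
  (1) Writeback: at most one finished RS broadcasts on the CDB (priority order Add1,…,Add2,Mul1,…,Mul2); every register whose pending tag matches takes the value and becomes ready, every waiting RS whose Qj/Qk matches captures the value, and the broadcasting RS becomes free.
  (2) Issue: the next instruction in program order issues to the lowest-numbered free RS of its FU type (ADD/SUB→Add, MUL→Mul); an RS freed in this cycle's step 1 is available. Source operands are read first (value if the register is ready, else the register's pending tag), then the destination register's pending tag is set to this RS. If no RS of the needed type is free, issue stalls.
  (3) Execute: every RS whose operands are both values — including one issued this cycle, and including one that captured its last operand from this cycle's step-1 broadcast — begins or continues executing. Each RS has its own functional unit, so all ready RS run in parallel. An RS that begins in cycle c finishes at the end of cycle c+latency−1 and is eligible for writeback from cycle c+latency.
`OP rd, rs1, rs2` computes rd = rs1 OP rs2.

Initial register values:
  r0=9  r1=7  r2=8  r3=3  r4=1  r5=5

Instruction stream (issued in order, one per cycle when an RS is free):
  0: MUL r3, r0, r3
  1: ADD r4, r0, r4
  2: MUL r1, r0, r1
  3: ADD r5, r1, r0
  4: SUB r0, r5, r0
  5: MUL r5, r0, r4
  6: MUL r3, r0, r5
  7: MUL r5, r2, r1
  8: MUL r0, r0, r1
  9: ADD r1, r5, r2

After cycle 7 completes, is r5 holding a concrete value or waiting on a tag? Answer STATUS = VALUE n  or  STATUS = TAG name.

  c1: issue MUL r3<-Mul1  regs: r0:9,r1:7,r2:8,r3:Mul1,r4:1,r5:5
  c2: issue ADD r4<-Add1  regs: r0:9,r1:7,r2:8,r3:Mul1,r4:Add1,r5:5
  c3: issue MUL r1<-Mul2  regs: r0:9,r1:Mul2,r2:8,r3:Mul1,r4:Add1,r5:5
  c4: CDB Add1=10; issue ADD r5<-Add1  regs: r0:9,r1:Mul2,r2:8,r3:Mul1,r4:10,r5:Add1
  c5: issue SUB r0<-Add2  regs: r0:Add2,r1:Mul2,r2:8,r3:Mul1,r4:10,r5:Add1
  c6: CDB Mul1=27; issue MUL r5<-Mul1  regs: r0:Add2,r1:Mul2,r2:8,r3:27,r4:10,r5:Mul1
  c7: stall  regs: r0:Add2,r1:Mul2,r2:8,r3:27,r4:10,r5:Mul1

STATUS = TAG Mul1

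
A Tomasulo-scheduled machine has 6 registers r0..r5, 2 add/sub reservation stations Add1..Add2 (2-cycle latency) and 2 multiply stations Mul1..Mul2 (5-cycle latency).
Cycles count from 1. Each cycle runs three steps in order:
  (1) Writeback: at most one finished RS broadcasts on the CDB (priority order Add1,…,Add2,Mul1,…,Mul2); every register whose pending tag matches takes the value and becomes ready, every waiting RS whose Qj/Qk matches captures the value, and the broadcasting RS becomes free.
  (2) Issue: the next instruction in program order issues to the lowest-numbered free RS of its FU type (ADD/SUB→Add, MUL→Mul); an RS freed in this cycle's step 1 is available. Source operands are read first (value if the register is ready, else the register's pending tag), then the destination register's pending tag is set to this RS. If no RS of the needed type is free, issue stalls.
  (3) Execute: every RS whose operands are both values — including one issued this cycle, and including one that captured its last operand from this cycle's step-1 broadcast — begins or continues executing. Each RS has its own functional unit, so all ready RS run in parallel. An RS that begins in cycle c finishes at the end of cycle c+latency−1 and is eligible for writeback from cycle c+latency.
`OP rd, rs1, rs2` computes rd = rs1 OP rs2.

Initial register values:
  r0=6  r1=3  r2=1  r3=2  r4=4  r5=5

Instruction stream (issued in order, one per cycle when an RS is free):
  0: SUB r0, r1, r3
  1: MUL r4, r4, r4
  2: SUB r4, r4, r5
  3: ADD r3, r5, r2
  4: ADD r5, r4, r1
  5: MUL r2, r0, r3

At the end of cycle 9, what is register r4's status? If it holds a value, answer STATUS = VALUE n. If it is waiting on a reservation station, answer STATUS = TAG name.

cycle 1: issue SUB r0<-Add1 // r0:Add1,r1:3,r2:1,r3:2,r4:4,r5:5
cycle 2: issue MUL r4<-Mul1 // r0:Add1,r1:3,r2:1,r3:2,r4:Mul1,r5:5
cycle 3: CDB Add1=1; issue SUB r4<-Add1 // r0:1,r1:3,r2:1,r3:2,r4:Add1,r5:5
cycle 4: issue ADD r3<-Add2 // r0:1,r1:3,r2:1,r3:Add2,r4:Add1,r5:5
cycle 5: stall // r0:1,r1:3,r2:1,r3:Add2,r4:Add1,r5:5
cycle 6: CDB Add2=6; issue ADD r5<-Add2 // r0:1,r1:3,r2:1,r3:6,r4:Add1,r5:Add2
cycle 7: CDB Mul1=16; issue MUL r2<-Mul1 // r0:1,r1:3,r2:Mul1,r3:6,r4:Add1,r5:Add2
cycle 8: - // r0:1,r1:3,r2:Mul1,r3:6,r4:Add1,r5:Add2
cycle 9: CDB Add1=11 // r0:1,r1:3,r2:Mul1,r3:6,r4:11,r5:Add2

STATUS = VALUE 11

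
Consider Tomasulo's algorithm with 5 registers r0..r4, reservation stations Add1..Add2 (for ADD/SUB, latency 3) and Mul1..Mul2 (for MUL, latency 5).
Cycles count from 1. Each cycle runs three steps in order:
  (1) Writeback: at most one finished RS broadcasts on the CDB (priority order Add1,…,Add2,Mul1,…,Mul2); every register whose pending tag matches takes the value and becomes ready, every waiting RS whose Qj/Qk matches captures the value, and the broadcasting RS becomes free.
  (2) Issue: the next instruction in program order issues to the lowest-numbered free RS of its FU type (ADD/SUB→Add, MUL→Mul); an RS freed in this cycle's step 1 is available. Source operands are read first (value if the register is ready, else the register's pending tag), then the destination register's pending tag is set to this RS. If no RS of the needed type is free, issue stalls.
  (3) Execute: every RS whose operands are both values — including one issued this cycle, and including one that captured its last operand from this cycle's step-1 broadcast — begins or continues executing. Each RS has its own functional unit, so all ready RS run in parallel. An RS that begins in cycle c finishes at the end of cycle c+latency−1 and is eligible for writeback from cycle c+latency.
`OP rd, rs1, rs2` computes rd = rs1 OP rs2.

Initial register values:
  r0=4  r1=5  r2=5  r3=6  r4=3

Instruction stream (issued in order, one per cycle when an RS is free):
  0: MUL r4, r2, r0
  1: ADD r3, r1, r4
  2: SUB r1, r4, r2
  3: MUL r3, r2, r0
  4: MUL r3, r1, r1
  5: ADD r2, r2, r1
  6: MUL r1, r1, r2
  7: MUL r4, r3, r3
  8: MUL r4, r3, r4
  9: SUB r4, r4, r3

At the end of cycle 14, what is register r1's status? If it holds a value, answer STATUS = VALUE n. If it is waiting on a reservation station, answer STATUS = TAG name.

STATUS = TAG Mul2

cycle 1: issue MUL r4<-Mul1 // r0:4,r1:5,r2:5,r3:6,r4:Mul1
cycle 2: issue ADD r3<-Add1 // r0:4,r1:5,r2:5,r3:Add1,r4:Mul1
cycle 3: issue SUB r1<-Add2 // r0:4,r1:Add2,r2:5,r3:Add1,r4:Mul1
cycle 4: issue MUL r3<-Mul2 // r0:4,r1:Add2,r2:5,r3:Mul2,r4:Mul1
cycle 5: stall // r0:4,r1:Add2,r2:5,r3:Mul2,r4:Mul1
cycle 6: CDB Mul1=20; issue MUL r3<-Mul1 // r0:4,r1:Add2,r2:5,r3:Mul1,r4:20
cycle 7: stall // r0:4,r1:Add2,r2:5,r3:Mul1,r4:20
cycle 8: stall // r0:4,r1:Add2,r2:5,r3:Mul1,r4:20
cycle 9: CDB Add1=25; issue ADD r2<-Add1 // r0:4,r1:Add2,r2:Add1,r3:Mul1,r4:20
cycle 10: CDB Add2=15; stall // r0:4,r1:15,r2:Add1,r3:Mul1,r4:20
cycle 11: CDB Mul2=20; issue MUL r1<-Mul2 // r0:4,r1:Mul2,r2:Add1,r3:Mul1,r4:20
cycle 12: stall // r0:4,r1:Mul2,r2:Add1,r3:Mul1,r4:20
cycle 13: CDB Add1=20; stall // r0:4,r1:Mul2,r2:20,r3:Mul1,r4:20
cycle 14: stall // r0:4,r1:Mul2,r2:20,r3:Mul1,r4:20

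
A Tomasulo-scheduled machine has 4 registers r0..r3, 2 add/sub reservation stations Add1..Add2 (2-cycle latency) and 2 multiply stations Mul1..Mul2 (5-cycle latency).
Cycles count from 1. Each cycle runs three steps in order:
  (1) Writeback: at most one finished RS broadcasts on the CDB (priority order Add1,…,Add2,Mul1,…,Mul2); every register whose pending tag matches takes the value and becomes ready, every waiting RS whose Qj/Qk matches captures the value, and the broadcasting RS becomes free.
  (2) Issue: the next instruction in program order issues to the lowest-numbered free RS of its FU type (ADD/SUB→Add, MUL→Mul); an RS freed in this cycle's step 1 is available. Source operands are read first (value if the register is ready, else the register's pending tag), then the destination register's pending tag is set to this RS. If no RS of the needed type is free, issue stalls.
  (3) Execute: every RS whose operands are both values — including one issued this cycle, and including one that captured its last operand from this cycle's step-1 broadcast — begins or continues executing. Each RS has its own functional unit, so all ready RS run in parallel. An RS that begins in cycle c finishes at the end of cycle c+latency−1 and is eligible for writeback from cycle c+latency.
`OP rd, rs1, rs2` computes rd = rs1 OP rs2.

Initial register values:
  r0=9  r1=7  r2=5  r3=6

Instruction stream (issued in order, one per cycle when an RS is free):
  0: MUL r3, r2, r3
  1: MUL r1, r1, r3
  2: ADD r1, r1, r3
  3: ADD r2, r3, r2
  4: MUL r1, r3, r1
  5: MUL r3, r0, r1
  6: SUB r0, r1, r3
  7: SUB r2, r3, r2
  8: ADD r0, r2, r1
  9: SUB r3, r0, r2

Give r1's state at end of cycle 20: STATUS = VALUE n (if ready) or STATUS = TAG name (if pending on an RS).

  c1: issue MUL r3<-Mul1  regs: r0:9,r1:7,r2:5,r3:Mul1
  c2: issue MUL r1<-Mul2  regs: r0:9,r1:Mul2,r2:5,r3:Mul1
  c3: issue ADD r1<-Add1  regs: r0:9,r1:Add1,r2:5,r3:Mul1
  c4: issue ADD r2<-Add2  regs: r0:9,r1:Add1,r2:Add2,r3:Mul1
  c5: stall  regs: r0:9,r1:Add1,r2:Add2,r3:Mul1
  c6: CDB Mul1=30; issue MUL r1<-Mul1  regs: r0:9,r1:Mul1,r2:Add2,r3:30
  c7: stall  regs: r0:9,r1:Mul1,r2:Add2,r3:30
  c8: CDB Add2=35; stall  regs: r0:9,r1:Mul1,r2:35,r3:30
  c9: stall  regs: r0:9,r1:Mul1,r2:35,r3:30
  c10: stall  regs: r0:9,r1:Mul1,r2:35,r3:30
  c11: CDB Mul2=210; issue MUL r3<-Mul2  regs: r0:9,r1:Mul1,r2:35,r3:Mul2
  c12: issue SUB r0<-Add2  regs: r0:Add2,r1:Mul1,r2:35,r3:Mul2
  c13: CDB Add1=240; issue SUB r2<-Add1  regs: r0:Add2,r1:Mul1,r2:Add1,r3:Mul2
  c14: stall  regs: r0:Add2,r1:Mul1,r2:Add1,r3:Mul2
  c15: stall  regs: r0:Add2,r1:Mul1,r2:Add1,r3:Mul2
  c16: stall  regs: r0:Add2,r1:Mul1,r2:Add1,r3:Mul2
  c17: stall  regs: r0:Add2,r1:Mul1,r2:Add1,r3:Mul2
  c18: CDB Mul1=7200; stall  regs: r0:Add2,r1:7200,r2:Add1,r3:Mul2
  c19: stall  regs: r0:Add2,r1:7200,r2:Add1,r3:Mul2
  c20: stall  regs: r0:Add2,r1:7200,r2:Add1,r3:Mul2

STATUS = VALUE 7200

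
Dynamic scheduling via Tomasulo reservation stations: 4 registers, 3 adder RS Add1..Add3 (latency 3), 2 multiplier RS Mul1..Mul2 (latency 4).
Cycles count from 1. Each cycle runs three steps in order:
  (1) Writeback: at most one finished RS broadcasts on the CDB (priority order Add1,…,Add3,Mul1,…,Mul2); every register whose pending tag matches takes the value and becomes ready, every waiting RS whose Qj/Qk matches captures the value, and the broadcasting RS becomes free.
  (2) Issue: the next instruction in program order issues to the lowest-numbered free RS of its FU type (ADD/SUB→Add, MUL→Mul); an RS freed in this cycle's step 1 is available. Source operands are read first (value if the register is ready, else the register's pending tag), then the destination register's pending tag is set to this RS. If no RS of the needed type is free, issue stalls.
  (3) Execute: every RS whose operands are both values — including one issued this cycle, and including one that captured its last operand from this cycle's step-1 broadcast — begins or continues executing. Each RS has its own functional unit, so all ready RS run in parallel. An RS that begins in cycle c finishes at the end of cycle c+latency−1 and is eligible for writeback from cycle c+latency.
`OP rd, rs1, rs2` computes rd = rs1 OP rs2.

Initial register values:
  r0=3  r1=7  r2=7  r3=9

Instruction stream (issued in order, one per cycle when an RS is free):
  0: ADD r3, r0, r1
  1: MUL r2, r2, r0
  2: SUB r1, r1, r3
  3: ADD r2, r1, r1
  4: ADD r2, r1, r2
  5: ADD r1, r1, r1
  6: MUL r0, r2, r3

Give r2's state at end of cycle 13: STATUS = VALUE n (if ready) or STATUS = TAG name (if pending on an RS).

STATUS = VALUE -9

cycle 1: issue ADD r3<-Add1 // r0:3,r1:7,r2:7,r3:Add1
cycle 2: issue MUL r2<-Mul1 // r0:3,r1:7,r2:Mul1,r3:Add1
cycle 3: issue SUB r1<-Add2 // r0:3,r1:Add2,r2:Mul1,r3:Add1
cycle 4: CDB Add1=10; issue ADD r2<-Add1 // r0:3,r1:Add2,r2:Add1,r3:10
cycle 5: issue ADD r2<-Add3 // r0:3,r1:Add2,r2:Add3,r3:10
cycle 6: CDB Mul1=21; stall // r0:3,r1:Add2,r2:Add3,r3:10
cycle 7: CDB Add2=-3; issue ADD r1<-Add2 // r0:3,r1:Add2,r2:Add3,r3:10
cycle 8: issue MUL r0<-Mul1 // r0:Mul1,r1:Add2,r2:Add3,r3:10
cycle 9: - // r0:Mul1,r1:Add2,r2:Add3,r3:10
cycle 10: CDB Add1=-6 // r0:Mul1,r1:Add2,r2:Add3,r3:10
cycle 11: CDB Add2=-6 // r0:Mul1,r1:-6,r2:Add3,r3:10
cycle 12: - // r0:Mul1,r1:-6,r2:Add3,r3:10
cycle 13: CDB Add3=-9 // r0:Mul1,r1:-6,r2:-9,r3:10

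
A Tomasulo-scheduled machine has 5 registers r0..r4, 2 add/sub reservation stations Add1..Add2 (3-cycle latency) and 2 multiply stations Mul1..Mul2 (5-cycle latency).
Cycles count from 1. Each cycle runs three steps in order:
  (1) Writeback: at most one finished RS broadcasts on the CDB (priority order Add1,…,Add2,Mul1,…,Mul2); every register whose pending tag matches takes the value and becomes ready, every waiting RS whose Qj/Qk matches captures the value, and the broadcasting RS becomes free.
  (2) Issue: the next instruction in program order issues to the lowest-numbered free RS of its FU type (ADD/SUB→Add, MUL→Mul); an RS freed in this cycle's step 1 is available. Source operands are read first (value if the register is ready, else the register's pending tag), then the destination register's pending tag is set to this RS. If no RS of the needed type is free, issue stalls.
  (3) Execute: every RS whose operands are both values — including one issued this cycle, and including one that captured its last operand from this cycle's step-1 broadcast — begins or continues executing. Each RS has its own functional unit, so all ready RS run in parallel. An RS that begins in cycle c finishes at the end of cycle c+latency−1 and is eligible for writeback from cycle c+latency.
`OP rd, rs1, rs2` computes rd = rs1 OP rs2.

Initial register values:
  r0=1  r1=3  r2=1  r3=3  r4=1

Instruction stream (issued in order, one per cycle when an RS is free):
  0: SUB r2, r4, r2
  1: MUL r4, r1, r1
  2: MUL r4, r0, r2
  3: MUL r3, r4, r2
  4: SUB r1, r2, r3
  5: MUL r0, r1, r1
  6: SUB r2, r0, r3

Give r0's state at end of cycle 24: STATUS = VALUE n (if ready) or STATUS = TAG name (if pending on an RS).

  c1: issue SUB r2<-Add1  regs: r0:1,r1:3,r2:Add1,r3:3,r4:1
  c2: issue MUL r4<-Mul1  regs: r0:1,r1:3,r2:Add1,r3:3,r4:Mul1
  c3: issue MUL r4<-Mul2  regs: r0:1,r1:3,r2:Add1,r3:3,r4:Mul2
  c4: CDB Add1=0; stall  regs: r0:1,r1:3,r2:0,r3:3,r4:Mul2
  c5: stall  regs: r0:1,r1:3,r2:0,r3:3,r4:Mul2
  c6: stall  regs: r0:1,r1:3,r2:0,r3:3,r4:Mul2
  c7: CDB Mul1=9; issue MUL r3<-Mul1  regs: r0:1,r1:3,r2:0,r3:Mul1,r4:Mul2
  c8: issue SUB r1<-Add1  regs: r0:1,r1:Add1,r2:0,r3:Mul1,r4:Mul2
  c9: CDB Mul2=0; issue MUL r0<-Mul2  regs: r0:Mul2,r1:Add1,r2:0,r3:Mul1,r4:0
  c10: issue SUB r2<-Add2  regs: r0:Mul2,r1:Add1,r2:Add2,r3:Mul1,r4:0
  c11: -  regs: r0:Mul2,r1:Add1,r2:Add2,r3:Mul1,r4:0
  c12: -  regs: r0:Mul2,r1:Add1,r2:Add2,r3:Mul1,r4:0
  c13: -  regs: r0:Mul2,r1:Add1,r2:Add2,r3:Mul1,r4:0
  c14: CDB Mul1=0  regs: r0:Mul2,r1:Add1,r2:Add2,r3:0,r4:0
  c15: -  regs: r0:Mul2,r1:Add1,r2:Add2,r3:0,r4:0
  c16: -  regs: r0:Mul2,r1:Add1,r2:Add2,r3:0,r4:0
  c17: CDB Add1=0  regs: r0:Mul2,r1:0,r2:Add2,r3:0,r4:0
  c18: -  regs: r0:Mul2,r1:0,r2:Add2,r3:0,r4:0
  c19: -  regs: r0:Mul2,r1:0,r2:Add2,r3:0,r4:0
  c20: -  regs: r0:Mul2,r1:0,r2:Add2,r3:0,r4:0
  c21: -  regs: r0:Mul2,r1:0,r2:Add2,r3:0,r4:0
  c22: CDB Mul2=0  regs: r0:0,r1:0,r2:Add2,r3:0,r4:0
  c23: -  regs: r0:0,r1:0,r2:Add2,r3:0,r4:0
  c24: -  regs: r0:0,r1:0,r2:Add2,r3:0,r4:0

STATUS = VALUE 0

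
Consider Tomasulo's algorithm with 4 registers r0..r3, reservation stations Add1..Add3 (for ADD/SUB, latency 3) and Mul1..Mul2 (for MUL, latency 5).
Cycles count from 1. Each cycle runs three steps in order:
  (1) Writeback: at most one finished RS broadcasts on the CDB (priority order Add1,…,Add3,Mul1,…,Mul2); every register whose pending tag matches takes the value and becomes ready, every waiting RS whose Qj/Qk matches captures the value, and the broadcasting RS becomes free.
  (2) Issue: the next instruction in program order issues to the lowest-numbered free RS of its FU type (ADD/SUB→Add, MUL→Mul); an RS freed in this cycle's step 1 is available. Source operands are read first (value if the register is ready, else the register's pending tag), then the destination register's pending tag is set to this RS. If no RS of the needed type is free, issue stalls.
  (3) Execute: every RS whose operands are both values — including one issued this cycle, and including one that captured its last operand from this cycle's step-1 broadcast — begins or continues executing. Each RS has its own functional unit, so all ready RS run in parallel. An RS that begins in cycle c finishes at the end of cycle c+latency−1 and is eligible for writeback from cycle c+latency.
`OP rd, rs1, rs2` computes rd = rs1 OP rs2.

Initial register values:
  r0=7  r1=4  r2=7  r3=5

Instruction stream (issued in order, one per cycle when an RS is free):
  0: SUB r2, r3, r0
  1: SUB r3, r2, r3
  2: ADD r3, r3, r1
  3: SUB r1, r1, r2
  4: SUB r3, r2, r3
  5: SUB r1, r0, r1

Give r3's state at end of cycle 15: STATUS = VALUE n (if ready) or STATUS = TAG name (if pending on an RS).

STATUS = VALUE 1

cycle 1: issue SUB r2<-Add1 // r0:7,r1:4,r2:Add1,r3:5
cycle 2: issue SUB r3<-Add2 // r0:7,r1:4,r2:Add1,r3:Add2
cycle 3: issue ADD r3<-Add3 // r0:7,r1:4,r2:Add1,r3:Add3
cycle 4: CDB Add1=-2; issue SUB r1<-Add1 // r0:7,r1:Add1,r2:-2,r3:Add3
cycle 5: stall // r0:7,r1:Add1,r2:-2,r3:Add3
cycle 6: stall // r0:7,r1:Add1,r2:-2,r3:Add3
cycle 7: CDB Add1=6; issue SUB r3<-Add1 // r0:7,r1:6,r2:-2,r3:Add1
cycle 8: CDB Add2=-7; issue SUB r1<-Add2 // r0:7,r1:Add2,r2:-2,r3:Add1
cycle 9: - // r0:7,r1:Add2,r2:-2,r3:Add1
cycle 10: - // r0:7,r1:Add2,r2:-2,r3:Add1
cycle 11: CDB Add2=1 // r0:7,r1:1,r2:-2,r3:Add1
cycle 12: CDB Add3=-3 // r0:7,r1:1,r2:-2,r3:Add1
cycle 13: - // r0:7,r1:1,r2:-2,r3:Add1
cycle 14: - // r0:7,r1:1,r2:-2,r3:Add1
cycle 15: CDB Add1=1 // r0:7,r1:1,r2:-2,r3:1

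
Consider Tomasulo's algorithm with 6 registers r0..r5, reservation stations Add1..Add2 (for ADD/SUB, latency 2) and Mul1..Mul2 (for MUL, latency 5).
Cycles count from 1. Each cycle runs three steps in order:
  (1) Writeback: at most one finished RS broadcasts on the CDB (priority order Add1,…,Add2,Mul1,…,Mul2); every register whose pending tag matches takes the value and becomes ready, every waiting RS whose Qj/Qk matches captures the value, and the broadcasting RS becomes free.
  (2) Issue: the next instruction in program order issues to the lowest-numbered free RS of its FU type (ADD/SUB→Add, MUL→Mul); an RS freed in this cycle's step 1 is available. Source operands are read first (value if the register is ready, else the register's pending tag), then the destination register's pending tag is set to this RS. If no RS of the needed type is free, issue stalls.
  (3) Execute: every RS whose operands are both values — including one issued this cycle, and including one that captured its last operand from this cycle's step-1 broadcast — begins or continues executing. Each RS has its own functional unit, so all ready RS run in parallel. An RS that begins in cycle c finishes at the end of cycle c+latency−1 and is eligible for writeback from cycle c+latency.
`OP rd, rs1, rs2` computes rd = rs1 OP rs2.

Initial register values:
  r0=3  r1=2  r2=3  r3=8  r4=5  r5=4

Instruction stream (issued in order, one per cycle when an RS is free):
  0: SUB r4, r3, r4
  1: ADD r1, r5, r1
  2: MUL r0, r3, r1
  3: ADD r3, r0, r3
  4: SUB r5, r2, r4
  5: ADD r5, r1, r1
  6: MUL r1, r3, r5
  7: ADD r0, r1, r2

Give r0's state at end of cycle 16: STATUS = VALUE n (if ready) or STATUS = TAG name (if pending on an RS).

cycle 1: issue SUB r4<-Add1 // r0:3,r1:2,r2:3,r3:8,r4:Add1,r5:4
cycle 2: issue ADD r1<-Add2 // r0:3,r1:Add2,r2:3,r3:8,r4:Add1,r5:4
cycle 3: CDB Add1=3; issue MUL r0<-Mul1 // r0:Mul1,r1:Add2,r2:3,r3:8,r4:3,r5:4
cycle 4: CDB Add2=6; issue ADD r3<-Add1 // r0:Mul1,r1:6,r2:3,r3:Add1,r4:3,r5:4
cycle 5: issue SUB r5<-Add2 // r0:Mul1,r1:6,r2:3,r3:Add1,r4:3,r5:Add2
cycle 6: stall // r0:Mul1,r1:6,r2:3,r3:Add1,r4:3,r5:Add2
cycle 7: CDB Add2=0; issue ADD r5<-Add2 // r0:Mul1,r1:6,r2:3,r3:Add1,r4:3,r5:Add2
cycle 8: issue MUL r1<-Mul2 // r0:Mul1,r1:Mul2,r2:3,r3:Add1,r4:3,r5:Add2
cycle 9: CDB Add2=12; issue ADD r0<-Add2 // r0:Add2,r1:Mul2,r2:3,r3:Add1,r4:3,r5:12
cycle 10: CDB Mul1=48 // r0:Add2,r1:Mul2,r2:3,r3:Add1,r4:3,r5:12
cycle 11: - // r0:Add2,r1:Mul2,r2:3,r3:Add1,r4:3,r5:12
cycle 12: CDB Add1=56 // r0:Add2,r1:Mul2,r2:3,r3:56,r4:3,r5:12
cycle 13: - // r0:Add2,r1:Mul2,r2:3,r3:56,r4:3,r5:12
cycle 14: - // r0:Add2,r1:Mul2,r2:3,r3:56,r4:3,r5:12
cycle 15: - // r0:Add2,r1:Mul2,r2:3,r3:56,r4:3,r5:12
cycle 16: - // r0:Add2,r1:Mul2,r2:3,r3:56,r4:3,r5:12

STATUS = TAG Add2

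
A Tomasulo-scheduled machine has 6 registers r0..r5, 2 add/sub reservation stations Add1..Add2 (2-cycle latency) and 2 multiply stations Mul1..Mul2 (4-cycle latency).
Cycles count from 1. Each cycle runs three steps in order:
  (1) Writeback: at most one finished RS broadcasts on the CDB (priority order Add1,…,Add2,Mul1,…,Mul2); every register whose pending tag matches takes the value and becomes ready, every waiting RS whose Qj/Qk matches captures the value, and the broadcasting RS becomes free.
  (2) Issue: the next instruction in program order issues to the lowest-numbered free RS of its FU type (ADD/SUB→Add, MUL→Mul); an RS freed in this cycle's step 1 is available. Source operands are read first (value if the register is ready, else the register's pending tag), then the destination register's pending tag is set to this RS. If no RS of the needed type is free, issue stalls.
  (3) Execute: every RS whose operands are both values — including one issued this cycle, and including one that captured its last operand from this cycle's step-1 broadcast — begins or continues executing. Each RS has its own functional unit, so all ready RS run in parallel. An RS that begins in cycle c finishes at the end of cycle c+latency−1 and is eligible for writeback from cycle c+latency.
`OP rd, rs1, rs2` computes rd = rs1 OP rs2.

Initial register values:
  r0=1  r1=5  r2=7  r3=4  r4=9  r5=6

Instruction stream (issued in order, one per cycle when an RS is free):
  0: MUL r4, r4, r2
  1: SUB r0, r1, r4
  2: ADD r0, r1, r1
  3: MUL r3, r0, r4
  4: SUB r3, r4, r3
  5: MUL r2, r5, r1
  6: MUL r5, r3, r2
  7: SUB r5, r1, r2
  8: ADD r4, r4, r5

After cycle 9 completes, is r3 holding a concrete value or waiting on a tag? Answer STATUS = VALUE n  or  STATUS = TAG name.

  c1: issue MUL r4<-Mul1  regs: r0:1,r1:5,r2:7,r3:4,r4:Mul1,r5:6
  c2: issue SUB r0<-Add1  regs: r0:Add1,r1:5,r2:7,r3:4,r4:Mul1,r5:6
  c3: issue ADD r0<-Add2  regs: r0:Add2,r1:5,r2:7,r3:4,r4:Mul1,r5:6
  c4: issue MUL r3<-Mul2  regs: r0:Add2,r1:5,r2:7,r3:Mul2,r4:Mul1,r5:6
  c5: CDB Add2=10; issue SUB r3<-Add2  regs: r0:10,r1:5,r2:7,r3:Add2,r4:Mul1,r5:6
  c6: CDB Mul1=63; issue MUL r2<-Mul1  regs: r0:10,r1:5,r2:Mul1,r3:Add2,r4:63,r5:6
  c7: stall  regs: r0:10,r1:5,r2:Mul1,r3:Add2,r4:63,r5:6
  c8: CDB Add1=-58; stall  regs: r0:10,r1:5,r2:Mul1,r3:Add2,r4:63,r5:6
  c9: stall  regs: r0:10,r1:5,r2:Mul1,r3:Add2,r4:63,r5:6

STATUS = TAG Add2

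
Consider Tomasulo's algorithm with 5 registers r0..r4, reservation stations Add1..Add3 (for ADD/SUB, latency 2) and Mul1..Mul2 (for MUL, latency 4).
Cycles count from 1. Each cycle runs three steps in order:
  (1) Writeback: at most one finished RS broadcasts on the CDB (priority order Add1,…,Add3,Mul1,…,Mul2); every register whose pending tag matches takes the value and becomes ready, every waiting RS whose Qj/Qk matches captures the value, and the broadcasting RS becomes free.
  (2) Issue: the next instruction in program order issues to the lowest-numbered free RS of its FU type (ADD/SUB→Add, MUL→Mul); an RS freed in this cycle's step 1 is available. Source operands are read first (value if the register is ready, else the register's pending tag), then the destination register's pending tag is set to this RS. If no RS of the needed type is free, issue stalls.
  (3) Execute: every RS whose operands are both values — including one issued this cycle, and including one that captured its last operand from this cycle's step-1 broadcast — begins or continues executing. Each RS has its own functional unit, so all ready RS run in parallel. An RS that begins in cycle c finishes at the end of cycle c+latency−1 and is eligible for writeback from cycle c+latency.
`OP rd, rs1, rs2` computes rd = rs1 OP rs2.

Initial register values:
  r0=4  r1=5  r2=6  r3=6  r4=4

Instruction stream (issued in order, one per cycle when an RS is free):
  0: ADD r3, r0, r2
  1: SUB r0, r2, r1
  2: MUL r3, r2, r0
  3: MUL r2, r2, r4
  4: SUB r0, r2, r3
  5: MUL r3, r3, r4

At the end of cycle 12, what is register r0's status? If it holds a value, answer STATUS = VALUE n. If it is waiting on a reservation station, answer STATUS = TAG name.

  c1: issue ADD r3<-Add1  regs: r0:4,r1:5,r2:6,r3:Add1,r4:4
  c2: issue SUB r0<-Add2  regs: r0:Add2,r1:5,r2:6,r3:Add1,r4:4
  c3: CDB Add1=10; issue MUL r3<-Mul1  regs: r0:Add2,r1:5,r2:6,r3:Mul1,r4:4
  c4: CDB Add2=1; issue MUL r2<-Mul2  regs: r0:1,r1:5,r2:Mul2,r3:Mul1,r4:4
  c5: issue SUB r0<-Add1  regs: r0:Add1,r1:5,r2:Mul2,r3:Mul1,r4:4
  c6: stall  regs: r0:Add1,r1:5,r2:Mul2,r3:Mul1,r4:4
  c7: stall  regs: r0:Add1,r1:5,r2:Mul2,r3:Mul1,r4:4
  c8: CDB Mul1=6; issue MUL r3<-Mul1  regs: r0:Add1,r1:5,r2:Mul2,r3:Mul1,r4:4
  c9: CDB Mul2=24  regs: r0:Add1,r1:5,r2:24,r3:Mul1,r4:4
  c10: -  regs: r0:Add1,r1:5,r2:24,r3:Mul1,r4:4
  c11: CDB Add1=18  regs: r0:18,r1:5,r2:24,r3:Mul1,r4:4
  c12: CDB Mul1=24  regs: r0:18,r1:5,r2:24,r3:24,r4:4

STATUS = VALUE 18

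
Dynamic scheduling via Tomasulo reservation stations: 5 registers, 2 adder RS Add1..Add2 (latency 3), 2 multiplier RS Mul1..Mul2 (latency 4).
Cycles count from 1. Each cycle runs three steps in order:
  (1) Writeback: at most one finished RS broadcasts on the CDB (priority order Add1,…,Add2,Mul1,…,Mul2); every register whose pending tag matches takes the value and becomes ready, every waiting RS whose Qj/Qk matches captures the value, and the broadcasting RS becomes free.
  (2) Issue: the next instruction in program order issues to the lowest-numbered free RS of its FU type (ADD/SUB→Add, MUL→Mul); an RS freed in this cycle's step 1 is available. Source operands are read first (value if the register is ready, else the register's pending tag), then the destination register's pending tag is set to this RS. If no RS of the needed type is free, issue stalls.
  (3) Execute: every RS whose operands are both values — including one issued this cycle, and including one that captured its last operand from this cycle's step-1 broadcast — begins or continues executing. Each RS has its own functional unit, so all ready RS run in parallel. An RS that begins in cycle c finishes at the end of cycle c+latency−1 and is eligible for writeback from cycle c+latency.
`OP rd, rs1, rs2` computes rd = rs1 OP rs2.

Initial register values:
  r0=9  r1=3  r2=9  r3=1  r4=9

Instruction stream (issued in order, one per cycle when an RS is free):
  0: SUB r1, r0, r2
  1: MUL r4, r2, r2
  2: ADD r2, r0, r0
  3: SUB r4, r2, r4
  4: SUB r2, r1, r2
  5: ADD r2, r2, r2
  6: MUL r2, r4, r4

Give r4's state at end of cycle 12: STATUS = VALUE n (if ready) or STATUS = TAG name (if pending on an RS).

STATUS = VALUE -63

c1: issue SUB r1<-Add1 | r0:9,r1:Add1,r2:9,r3:1,r4:9
c2: issue MUL r4<-Mul1 | r0:9,r1:Add1,r2:9,r3:1,r4:Mul1
c3: issue ADD r2<-Add2 | r0:9,r1:Add1,r2:Add2,r3:1,r4:Mul1
c4: CDB Add1=0; issue SUB r4<-Add1 | r0:9,r1:0,r2:Add2,r3:1,r4:Add1
c5: stall | r0:9,r1:0,r2:Add2,r3:1,r4:Add1
c6: CDB Add2=18; issue SUB r2<-Add2 | r0:9,r1:0,r2:Add2,r3:1,r4:Add1
c7: CDB Mul1=81; stall | r0:9,r1:0,r2:Add2,r3:1,r4:Add1
c8: stall | r0:9,r1:0,r2:Add2,r3:1,r4:Add1
c9: CDB Add2=-18; issue ADD r2<-Add2 | r0:9,r1:0,r2:Add2,r3:1,r4:Add1
c10: CDB Add1=-63; issue MUL r2<-Mul1 | r0:9,r1:0,r2:Mul1,r3:1,r4:-63
c11: - | r0:9,r1:0,r2:Mul1,r3:1,r4:-63
c12: CDB Add2=-36 | r0:9,r1:0,r2:Mul1,r3:1,r4:-63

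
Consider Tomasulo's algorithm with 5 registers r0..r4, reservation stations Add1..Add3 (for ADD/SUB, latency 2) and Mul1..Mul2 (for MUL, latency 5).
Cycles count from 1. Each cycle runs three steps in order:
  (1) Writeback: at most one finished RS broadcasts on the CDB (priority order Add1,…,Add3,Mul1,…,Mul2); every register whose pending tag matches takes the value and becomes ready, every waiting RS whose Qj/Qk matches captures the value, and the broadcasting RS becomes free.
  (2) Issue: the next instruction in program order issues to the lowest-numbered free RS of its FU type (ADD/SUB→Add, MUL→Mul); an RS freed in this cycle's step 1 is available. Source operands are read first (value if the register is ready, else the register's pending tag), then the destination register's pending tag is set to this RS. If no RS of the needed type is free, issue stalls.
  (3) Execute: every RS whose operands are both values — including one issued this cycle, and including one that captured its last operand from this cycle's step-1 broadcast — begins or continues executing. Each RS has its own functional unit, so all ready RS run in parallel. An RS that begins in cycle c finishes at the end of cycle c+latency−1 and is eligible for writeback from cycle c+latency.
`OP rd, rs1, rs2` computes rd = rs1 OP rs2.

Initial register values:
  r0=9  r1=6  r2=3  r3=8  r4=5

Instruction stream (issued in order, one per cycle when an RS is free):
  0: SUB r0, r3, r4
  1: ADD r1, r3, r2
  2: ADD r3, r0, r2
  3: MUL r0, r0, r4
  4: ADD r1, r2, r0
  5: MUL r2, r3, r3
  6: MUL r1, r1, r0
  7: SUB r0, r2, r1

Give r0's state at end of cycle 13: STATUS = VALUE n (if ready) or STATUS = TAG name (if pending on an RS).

cycle 1: issue SUB r0<-Add1 // r0:Add1,r1:6,r2:3,r3:8,r4:5
cycle 2: issue ADD r1<-Add2 // r0:Add1,r1:Add2,r2:3,r3:8,r4:5
cycle 3: CDB Add1=3; issue ADD r3<-Add1 // r0:3,r1:Add2,r2:3,r3:Add1,r4:5
cycle 4: CDB Add2=11; issue MUL r0<-Mul1 // r0:Mul1,r1:11,r2:3,r3:Add1,r4:5
cycle 5: CDB Add1=6; issue ADD r1<-Add1 // r0:Mul1,r1:Add1,r2:3,r3:6,r4:5
cycle 6: issue MUL r2<-Mul2 // r0:Mul1,r1:Add1,r2:Mul2,r3:6,r4:5
cycle 7: stall // r0:Mul1,r1:Add1,r2:Mul2,r3:6,r4:5
cycle 8: stall // r0:Mul1,r1:Add1,r2:Mul2,r3:6,r4:5
cycle 9: CDB Mul1=15; issue MUL r1<-Mul1 // r0:15,r1:Mul1,r2:Mul2,r3:6,r4:5
cycle 10: issue SUB r0<-Add2 // r0:Add2,r1:Mul1,r2:Mul2,r3:6,r4:5
cycle 11: CDB Add1=18 // r0:Add2,r1:Mul1,r2:Mul2,r3:6,r4:5
cycle 12: CDB Mul2=36 // r0:Add2,r1:Mul1,r2:36,r3:6,r4:5
cycle 13: - // r0:Add2,r1:Mul1,r2:36,r3:6,r4:5

STATUS = TAG Add2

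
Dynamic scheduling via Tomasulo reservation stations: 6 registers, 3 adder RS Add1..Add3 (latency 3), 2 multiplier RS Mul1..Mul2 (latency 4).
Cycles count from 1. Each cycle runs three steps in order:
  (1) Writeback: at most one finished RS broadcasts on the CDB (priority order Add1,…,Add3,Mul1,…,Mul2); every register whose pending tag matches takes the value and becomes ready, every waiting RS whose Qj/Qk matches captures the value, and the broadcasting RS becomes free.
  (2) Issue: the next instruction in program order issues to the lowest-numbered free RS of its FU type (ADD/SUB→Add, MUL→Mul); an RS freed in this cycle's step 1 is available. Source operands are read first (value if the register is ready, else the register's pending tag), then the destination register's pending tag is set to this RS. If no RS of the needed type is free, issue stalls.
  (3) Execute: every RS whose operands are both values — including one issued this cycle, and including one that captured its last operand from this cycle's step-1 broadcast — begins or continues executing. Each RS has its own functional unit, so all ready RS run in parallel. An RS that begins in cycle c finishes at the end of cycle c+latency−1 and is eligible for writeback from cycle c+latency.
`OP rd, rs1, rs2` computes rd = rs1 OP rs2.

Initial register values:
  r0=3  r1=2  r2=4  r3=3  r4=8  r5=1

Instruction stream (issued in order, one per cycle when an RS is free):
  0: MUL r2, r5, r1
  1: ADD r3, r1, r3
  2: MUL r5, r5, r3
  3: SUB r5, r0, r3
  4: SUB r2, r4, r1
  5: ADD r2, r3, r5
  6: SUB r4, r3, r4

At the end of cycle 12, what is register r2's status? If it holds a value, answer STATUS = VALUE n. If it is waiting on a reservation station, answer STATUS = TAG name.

STATUS = VALUE 3

  c1: issue MUL r2<-Mul1  regs: r0:3,r1:2,r2:Mul1,r3:3,r4:8,r5:1
  c2: issue ADD r3<-Add1  regs: r0:3,r1:2,r2:Mul1,r3:Add1,r4:8,r5:1
  c3: issue MUL r5<-Mul2  regs: r0:3,r1:2,r2:Mul1,r3:Add1,r4:8,r5:Mul2
  c4: issue SUB r5<-Add2  regs: r0:3,r1:2,r2:Mul1,r3:Add1,r4:8,r5:Add2
  c5: CDB Add1=5; issue SUB r2<-Add1  regs: r0:3,r1:2,r2:Add1,r3:5,r4:8,r5:Add2
  c6: CDB Mul1=2; issue ADD r2<-Add3  regs: r0:3,r1:2,r2:Add3,r3:5,r4:8,r5:Add2
  c7: stall  regs: r0:3,r1:2,r2:Add3,r3:5,r4:8,r5:Add2
  c8: CDB Add1=6; issue SUB r4<-Add1  regs: r0:3,r1:2,r2:Add3,r3:5,r4:Add1,r5:Add2
  c9: CDB Add2=-2  regs: r0:3,r1:2,r2:Add3,r3:5,r4:Add1,r5:-2
  c10: CDB Mul2=5  regs: r0:3,r1:2,r2:Add3,r3:5,r4:Add1,r5:-2
  c11: CDB Add1=-3  regs: r0:3,r1:2,r2:Add3,r3:5,r4:-3,r5:-2
  c12: CDB Add3=3  regs: r0:3,r1:2,r2:3,r3:5,r4:-3,r5:-2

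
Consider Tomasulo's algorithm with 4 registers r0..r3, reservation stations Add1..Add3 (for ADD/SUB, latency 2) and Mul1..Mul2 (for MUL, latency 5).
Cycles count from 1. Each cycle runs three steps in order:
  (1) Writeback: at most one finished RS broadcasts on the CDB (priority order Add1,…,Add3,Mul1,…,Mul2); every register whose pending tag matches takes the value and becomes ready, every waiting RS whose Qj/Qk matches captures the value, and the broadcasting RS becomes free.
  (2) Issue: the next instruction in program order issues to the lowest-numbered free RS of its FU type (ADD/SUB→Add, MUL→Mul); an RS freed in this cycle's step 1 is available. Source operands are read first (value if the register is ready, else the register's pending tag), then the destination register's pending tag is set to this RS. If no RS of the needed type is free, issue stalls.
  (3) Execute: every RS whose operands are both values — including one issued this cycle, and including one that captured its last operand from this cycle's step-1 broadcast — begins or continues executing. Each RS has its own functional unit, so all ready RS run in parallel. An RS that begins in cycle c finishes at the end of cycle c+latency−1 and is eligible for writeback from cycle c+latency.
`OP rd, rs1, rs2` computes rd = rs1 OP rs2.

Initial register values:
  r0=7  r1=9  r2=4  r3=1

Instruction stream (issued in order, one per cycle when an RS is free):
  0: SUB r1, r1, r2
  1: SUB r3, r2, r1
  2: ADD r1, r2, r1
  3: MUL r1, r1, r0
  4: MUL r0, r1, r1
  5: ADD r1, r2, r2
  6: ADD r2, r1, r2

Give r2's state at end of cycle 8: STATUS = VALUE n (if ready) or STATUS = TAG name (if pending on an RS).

c1: issue SUB r1<-Add1 | r0:7,r1:Add1,r2:4,r3:1
c2: issue SUB r3<-Add2 | r0:7,r1:Add1,r2:4,r3:Add2
c3: CDB Add1=5; issue ADD r1<-Add1 | r0:7,r1:Add1,r2:4,r3:Add2
c4: issue MUL r1<-Mul1 | r0:7,r1:Mul1,r2:4,r3:Add2
c5: CDB Add1=9; issue MUL r0<-Mul2 | r0:Mul2,r1:Mul1,r2:4,r3:Add2
c6: CDB Add2=-1; issue ADD r1<-Add1 | r0:Mul2,r1:Add1,r2:4,r3:-1
c7: issue ADD r2<-Add2 | r0:Mul2,r1:Add1,r2:Add2,r3:-1
c8: CDB Add1=8 | r0:Mul2,r1:8,r2:Add2,r3:-1

STATUS = TAG Add2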